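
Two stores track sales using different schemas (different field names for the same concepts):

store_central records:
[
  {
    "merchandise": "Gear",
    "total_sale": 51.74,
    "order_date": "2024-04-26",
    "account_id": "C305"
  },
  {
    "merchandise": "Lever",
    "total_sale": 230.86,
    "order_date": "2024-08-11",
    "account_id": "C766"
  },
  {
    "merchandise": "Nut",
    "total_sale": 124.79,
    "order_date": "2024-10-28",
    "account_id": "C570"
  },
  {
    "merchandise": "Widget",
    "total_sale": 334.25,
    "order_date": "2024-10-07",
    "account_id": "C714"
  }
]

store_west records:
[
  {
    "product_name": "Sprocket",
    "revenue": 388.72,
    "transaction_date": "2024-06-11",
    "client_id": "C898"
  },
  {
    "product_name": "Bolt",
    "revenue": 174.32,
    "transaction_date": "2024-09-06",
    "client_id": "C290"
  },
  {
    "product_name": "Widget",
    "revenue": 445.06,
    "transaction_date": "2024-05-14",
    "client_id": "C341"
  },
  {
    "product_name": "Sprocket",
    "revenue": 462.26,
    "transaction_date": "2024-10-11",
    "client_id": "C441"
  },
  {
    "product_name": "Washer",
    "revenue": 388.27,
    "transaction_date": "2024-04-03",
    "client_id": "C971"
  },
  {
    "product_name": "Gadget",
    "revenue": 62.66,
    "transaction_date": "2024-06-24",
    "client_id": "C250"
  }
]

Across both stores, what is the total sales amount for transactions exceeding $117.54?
2548.53

Schema mapping: "total_sale" (store_central) = "revenue" (store_west) = sale amount

Sum of sales > $117.54 in store_central: 689.9
Sum of sales > $117.54 in store_west: 1858.63

Total: 689.9 + 1858.63 = 2548.53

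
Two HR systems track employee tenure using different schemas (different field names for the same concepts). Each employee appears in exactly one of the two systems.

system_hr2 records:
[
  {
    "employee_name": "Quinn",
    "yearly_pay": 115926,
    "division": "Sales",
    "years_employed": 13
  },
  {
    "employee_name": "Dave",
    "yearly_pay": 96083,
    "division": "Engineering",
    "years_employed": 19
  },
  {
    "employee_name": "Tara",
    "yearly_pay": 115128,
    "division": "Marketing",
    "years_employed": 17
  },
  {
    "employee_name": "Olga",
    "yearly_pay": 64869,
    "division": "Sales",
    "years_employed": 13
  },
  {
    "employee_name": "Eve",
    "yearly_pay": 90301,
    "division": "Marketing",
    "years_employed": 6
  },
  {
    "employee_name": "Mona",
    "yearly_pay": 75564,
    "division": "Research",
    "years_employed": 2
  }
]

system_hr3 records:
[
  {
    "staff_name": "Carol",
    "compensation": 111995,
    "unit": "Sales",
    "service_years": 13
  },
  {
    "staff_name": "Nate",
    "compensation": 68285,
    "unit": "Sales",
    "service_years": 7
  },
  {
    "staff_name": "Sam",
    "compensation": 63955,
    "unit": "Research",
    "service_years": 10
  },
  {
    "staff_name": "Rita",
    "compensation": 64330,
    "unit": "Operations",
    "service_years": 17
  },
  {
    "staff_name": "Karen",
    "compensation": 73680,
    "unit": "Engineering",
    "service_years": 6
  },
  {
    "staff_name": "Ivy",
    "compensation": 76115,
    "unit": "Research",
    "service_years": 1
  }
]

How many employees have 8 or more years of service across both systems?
7

Reconcile schemas: "years_employed" (system_hr2) = "service_years" (system_hr3) = years of service

From system_hr2: 4 employees with >= 8 years
From system_hr3: 3 employees with >= 8 years

Total: 4 + 3 = 7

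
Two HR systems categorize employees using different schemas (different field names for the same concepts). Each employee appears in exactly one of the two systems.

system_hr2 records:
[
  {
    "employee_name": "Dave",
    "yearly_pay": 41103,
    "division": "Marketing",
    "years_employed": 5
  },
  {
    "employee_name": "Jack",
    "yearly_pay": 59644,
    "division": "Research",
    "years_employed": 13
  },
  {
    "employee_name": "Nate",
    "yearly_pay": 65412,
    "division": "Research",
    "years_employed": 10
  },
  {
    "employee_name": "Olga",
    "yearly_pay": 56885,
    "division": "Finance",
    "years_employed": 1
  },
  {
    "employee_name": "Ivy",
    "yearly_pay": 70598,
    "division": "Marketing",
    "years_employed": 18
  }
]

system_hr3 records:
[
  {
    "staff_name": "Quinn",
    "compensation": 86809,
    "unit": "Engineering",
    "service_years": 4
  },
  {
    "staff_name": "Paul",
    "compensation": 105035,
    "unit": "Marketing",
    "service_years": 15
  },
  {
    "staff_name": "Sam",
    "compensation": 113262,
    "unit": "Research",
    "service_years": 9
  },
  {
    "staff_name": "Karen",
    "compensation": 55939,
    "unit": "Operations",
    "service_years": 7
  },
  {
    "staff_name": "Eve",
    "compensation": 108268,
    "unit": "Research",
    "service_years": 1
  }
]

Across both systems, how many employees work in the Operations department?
1

Schema mapping: "division" (system_hr2) = "unit" (system_hr3) = department

Operations employees in system_hr2: 0
Operations employees in system_hr3: 1

Total in Operations: 0 + 1 = 1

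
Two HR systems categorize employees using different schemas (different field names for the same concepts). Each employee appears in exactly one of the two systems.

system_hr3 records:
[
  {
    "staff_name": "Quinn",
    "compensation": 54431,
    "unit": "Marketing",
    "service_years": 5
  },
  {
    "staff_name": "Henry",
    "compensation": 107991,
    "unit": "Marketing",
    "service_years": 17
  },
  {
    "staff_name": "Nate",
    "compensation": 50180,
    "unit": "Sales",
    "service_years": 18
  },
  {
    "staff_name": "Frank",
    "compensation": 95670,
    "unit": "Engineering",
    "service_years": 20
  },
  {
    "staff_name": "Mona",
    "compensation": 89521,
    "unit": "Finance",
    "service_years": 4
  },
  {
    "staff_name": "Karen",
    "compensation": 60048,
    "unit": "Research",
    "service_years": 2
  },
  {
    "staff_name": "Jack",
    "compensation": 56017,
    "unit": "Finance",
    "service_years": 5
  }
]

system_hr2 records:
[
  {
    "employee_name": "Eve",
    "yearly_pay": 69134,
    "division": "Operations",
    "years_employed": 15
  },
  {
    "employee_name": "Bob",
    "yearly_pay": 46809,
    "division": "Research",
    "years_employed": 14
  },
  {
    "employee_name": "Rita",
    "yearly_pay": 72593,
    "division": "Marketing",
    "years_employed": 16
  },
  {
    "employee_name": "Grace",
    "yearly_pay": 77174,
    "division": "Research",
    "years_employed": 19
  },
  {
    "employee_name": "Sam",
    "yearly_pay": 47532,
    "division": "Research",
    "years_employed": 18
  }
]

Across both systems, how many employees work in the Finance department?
2

Schema mapping: "unit" (system_hr3) = "division" (system_hr2) = department

Finance employees in system_hr3: 2
Finance employees in system_hr2: 0

Total in Finance: 2 + 0 = 2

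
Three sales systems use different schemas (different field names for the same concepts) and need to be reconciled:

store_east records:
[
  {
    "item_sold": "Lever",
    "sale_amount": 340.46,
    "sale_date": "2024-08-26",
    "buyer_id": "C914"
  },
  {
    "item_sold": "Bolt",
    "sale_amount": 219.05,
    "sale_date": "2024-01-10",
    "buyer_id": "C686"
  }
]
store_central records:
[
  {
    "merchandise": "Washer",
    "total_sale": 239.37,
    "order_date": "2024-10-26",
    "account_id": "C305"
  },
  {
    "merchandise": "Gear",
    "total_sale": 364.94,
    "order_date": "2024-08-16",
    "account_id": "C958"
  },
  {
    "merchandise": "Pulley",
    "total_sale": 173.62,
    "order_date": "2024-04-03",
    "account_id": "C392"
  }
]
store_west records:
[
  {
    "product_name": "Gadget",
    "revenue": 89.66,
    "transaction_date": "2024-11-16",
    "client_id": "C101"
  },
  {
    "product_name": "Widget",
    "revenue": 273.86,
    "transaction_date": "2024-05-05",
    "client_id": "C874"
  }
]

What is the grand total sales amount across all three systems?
1700.96

Schema reconciliation - all amount fields map to sale amount:

store_east (sale_amount): 559.51
store_central (total_sale): 777.93
store_west (revenue): 363.52

Grand total: 1700.96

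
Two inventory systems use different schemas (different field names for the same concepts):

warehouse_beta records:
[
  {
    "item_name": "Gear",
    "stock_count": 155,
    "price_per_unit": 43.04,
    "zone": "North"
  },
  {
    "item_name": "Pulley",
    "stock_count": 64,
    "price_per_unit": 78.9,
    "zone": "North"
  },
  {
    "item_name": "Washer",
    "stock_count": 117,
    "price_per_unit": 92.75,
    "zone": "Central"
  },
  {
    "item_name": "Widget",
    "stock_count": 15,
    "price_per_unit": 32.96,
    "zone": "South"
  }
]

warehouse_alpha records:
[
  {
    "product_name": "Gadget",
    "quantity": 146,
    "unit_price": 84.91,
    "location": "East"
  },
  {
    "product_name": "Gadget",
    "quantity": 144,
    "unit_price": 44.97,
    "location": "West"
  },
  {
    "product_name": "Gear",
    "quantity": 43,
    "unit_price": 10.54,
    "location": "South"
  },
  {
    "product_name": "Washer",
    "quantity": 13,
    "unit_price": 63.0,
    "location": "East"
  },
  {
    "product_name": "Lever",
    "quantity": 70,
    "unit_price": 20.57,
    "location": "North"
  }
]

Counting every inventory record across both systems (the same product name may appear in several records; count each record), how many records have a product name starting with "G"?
4

Schema mapping: "item_name" (warehouse_beta) = "product_name" (warehouse_alpha) = product name

Records with product name starting with "G" in warehouse_beta: 1
Records with product name starting with "G" in warehouse_alpha: 3

Total: 1 + 3 = 4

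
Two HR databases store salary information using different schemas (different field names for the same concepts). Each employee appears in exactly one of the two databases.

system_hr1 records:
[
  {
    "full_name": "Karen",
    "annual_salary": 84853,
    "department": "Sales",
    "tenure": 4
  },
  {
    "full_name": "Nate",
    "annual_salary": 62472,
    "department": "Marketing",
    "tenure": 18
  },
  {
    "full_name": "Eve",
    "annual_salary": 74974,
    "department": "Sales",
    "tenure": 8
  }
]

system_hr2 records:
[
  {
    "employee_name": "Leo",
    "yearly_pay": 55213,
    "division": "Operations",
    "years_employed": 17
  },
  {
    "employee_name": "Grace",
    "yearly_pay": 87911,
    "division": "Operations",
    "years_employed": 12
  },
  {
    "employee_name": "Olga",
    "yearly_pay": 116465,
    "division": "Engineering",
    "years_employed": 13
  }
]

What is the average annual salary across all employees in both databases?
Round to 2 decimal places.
80314.67

Schema mapping: "annual_salary" (system_hr1) = "yearly_pay" (system_hr2) = annual salary

All salaries: [84853, 62472, 74974, 55213, 87911, 116465]
Sum: 481888
Count: 6
Average: 481888 / 6 = 80314.67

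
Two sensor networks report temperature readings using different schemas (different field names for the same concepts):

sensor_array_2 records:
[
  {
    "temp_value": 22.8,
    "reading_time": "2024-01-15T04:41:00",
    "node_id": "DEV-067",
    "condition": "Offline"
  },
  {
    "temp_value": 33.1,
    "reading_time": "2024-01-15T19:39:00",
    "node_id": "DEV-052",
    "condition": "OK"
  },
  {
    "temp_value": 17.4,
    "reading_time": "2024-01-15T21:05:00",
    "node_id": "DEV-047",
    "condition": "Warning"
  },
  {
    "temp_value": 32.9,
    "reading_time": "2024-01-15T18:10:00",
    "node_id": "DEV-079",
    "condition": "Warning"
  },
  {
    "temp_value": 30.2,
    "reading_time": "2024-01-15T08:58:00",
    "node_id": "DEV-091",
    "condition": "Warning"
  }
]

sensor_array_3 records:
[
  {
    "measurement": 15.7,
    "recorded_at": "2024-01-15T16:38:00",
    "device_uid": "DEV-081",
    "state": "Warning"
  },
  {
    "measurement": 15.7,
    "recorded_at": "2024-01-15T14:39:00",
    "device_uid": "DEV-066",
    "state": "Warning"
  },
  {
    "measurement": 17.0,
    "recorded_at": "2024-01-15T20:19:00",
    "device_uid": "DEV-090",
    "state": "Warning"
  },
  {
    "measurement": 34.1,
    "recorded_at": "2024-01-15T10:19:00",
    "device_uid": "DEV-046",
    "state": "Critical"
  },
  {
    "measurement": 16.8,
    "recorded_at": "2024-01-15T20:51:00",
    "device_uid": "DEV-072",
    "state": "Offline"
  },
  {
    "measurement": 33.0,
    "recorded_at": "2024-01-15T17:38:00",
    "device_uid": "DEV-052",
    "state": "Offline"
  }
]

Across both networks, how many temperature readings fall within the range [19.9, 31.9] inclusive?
2

Schema mapping: "temp_value" (sensor_array_2) = "measurement" (sensor_array_3) = temperature

Readings in [19.9, 31.9] from sensor_array_2: 2
Readings in [19.9, 31.9] from sensor_array_3: 0

Total count: 2 + 0 = 2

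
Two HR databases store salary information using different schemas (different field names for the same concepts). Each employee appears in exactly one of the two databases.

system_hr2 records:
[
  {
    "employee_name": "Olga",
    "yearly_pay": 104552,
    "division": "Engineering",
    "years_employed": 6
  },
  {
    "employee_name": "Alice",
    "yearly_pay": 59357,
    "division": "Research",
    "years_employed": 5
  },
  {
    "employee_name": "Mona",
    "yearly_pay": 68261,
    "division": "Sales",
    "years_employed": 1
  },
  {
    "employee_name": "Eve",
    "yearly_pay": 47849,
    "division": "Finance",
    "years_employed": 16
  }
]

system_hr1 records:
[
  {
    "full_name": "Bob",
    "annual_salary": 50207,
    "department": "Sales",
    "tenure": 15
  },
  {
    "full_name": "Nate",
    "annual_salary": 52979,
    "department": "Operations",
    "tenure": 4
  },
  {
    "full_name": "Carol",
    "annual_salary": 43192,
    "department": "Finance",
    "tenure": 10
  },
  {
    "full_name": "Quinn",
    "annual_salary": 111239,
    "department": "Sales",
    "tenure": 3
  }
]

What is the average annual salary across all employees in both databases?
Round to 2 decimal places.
67204.50

Schema mapping: "yearly_pay" (system_hr2) = "annual_salary" (system_hr1) = annual salary

All salaries: [104552, 59357, 68261, 47849, 50207, 52979, 43192, 111239]
Sum: 537636
Count: 8
Average: 537636 / 8 = 67204.50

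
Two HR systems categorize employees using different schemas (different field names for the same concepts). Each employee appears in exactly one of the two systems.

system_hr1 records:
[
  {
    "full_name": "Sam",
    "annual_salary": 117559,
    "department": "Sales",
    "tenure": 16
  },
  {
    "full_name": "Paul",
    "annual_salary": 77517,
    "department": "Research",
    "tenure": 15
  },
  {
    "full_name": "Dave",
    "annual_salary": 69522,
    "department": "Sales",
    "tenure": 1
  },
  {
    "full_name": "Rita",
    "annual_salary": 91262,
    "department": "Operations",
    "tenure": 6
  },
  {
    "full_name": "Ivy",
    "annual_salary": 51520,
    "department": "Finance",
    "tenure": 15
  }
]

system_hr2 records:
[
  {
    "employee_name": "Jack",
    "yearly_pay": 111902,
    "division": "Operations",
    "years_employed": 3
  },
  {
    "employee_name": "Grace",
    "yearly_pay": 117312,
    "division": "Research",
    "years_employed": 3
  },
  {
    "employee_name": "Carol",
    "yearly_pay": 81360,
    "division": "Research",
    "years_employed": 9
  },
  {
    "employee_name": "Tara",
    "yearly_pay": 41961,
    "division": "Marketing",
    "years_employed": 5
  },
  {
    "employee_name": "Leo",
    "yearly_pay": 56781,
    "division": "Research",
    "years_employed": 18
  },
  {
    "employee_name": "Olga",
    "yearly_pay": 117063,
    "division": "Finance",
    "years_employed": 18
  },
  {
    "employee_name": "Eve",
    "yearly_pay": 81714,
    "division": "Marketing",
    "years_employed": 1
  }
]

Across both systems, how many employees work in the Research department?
4

Schema mapping: "department" (system_hr1) = "division" (system_hr2) = department

Research employees in system_hr1: 1
Research employees in system_hr2: 3

Total in Research: 1 + 3 = 4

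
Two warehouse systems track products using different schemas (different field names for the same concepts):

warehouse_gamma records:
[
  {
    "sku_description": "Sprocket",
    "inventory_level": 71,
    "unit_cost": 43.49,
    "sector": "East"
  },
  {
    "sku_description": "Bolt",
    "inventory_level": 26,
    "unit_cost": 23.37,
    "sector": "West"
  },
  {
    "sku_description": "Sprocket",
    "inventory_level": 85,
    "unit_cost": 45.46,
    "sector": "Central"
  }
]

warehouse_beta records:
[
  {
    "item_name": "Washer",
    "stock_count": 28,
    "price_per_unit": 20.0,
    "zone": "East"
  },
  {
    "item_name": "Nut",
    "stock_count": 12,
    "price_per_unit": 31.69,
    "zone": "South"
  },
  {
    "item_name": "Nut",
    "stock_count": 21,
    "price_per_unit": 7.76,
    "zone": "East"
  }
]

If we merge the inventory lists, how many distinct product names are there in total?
4

Schema mapping: "sku_description" (warehouse_gamma) = "item_name" (warehouse_beta) = product name

Products in warehouse_gamma: ['Bolt', 'Sprocket']
Products in warehouse_beta: ['Nut', 'Washer']

Union (unique products): ['Bolt', 'Nut', 'Sprocket', 'Washer']
Count: 4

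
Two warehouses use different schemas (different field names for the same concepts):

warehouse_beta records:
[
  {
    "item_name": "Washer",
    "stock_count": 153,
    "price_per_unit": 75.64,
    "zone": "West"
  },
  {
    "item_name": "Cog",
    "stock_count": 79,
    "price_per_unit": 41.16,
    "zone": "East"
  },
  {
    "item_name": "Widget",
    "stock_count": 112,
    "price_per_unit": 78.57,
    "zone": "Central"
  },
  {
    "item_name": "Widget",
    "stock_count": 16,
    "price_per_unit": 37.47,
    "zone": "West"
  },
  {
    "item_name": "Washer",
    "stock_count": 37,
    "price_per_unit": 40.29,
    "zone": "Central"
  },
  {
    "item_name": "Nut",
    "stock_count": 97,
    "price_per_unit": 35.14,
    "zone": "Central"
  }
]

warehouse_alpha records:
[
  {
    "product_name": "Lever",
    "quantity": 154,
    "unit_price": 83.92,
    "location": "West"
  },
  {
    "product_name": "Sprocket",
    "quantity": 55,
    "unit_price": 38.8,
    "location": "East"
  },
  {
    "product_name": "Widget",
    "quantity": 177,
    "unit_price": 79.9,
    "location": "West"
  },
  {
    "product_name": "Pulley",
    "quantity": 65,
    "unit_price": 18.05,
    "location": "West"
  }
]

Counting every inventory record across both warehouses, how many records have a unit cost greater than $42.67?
4

Schema mapping: "price_per_unit" (warehouse_beta) = "unit_price" (warehouse_alpha) = unit cost

Records > $42.67 in warehouse_beta: 2
Records > $42.67 in warehouse_alpha: 2

Total count: 2 + 2 = 4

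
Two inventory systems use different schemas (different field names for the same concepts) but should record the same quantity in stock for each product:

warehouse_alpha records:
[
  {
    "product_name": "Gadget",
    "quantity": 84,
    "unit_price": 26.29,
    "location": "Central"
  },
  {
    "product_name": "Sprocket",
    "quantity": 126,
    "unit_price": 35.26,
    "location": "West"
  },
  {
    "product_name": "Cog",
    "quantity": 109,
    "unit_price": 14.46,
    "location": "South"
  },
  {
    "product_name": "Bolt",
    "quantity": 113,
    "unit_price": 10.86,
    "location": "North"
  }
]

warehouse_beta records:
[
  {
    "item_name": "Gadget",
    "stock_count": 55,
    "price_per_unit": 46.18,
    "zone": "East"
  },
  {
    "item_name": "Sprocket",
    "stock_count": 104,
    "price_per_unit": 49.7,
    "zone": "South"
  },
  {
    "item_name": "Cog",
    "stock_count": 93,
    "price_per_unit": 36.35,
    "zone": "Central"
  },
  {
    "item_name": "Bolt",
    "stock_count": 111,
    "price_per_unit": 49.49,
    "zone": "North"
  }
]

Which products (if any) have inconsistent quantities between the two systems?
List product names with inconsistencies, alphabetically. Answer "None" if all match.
Bolt, Cog, Gadget, Sprocket

Schema mappings:
- "product_name" (warehouse_alpha) = "item_name" (warehouse_beta) = product name
- "quantity" (warehouse_alpha) = "stock_count" (warehouse_beta) = quantity

Comparison:
  Gadget: 84 vs 55 - MISMATCH
  Sprocket: 126 vs 104 - MISMATCH
  Cog: 109 vs 93 - MISMATCH
  Bolt: 113 vs 111 - MISMATCH

Products with inconsistencies: Bolt, Cog, Gadget, Sprocket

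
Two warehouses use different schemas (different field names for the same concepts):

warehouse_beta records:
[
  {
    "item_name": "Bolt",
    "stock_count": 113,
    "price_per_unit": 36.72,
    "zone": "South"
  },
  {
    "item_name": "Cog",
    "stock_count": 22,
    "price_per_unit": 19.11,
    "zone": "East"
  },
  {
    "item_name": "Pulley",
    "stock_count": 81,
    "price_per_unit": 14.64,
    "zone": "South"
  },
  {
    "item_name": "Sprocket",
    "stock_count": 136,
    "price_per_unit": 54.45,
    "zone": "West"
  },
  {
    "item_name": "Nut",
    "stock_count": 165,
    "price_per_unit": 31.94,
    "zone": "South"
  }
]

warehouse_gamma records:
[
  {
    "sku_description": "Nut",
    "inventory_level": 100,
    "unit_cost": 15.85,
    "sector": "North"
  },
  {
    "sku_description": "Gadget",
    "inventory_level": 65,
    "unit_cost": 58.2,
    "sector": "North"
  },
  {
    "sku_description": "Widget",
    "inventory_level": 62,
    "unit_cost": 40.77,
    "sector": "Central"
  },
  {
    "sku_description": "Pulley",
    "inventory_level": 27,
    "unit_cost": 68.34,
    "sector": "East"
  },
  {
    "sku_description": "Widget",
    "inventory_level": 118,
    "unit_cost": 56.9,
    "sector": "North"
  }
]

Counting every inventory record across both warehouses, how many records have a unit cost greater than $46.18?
4

Schema mapping: "price_per_unit" (warehouse_beta) = "unit_cost" (warehouse_gamma) = unit cost

Records > $46.18 in warehouse_beta: 1
Records > $46.18 in warehouse_gamma: 3

Total count: 1 + 3 = 4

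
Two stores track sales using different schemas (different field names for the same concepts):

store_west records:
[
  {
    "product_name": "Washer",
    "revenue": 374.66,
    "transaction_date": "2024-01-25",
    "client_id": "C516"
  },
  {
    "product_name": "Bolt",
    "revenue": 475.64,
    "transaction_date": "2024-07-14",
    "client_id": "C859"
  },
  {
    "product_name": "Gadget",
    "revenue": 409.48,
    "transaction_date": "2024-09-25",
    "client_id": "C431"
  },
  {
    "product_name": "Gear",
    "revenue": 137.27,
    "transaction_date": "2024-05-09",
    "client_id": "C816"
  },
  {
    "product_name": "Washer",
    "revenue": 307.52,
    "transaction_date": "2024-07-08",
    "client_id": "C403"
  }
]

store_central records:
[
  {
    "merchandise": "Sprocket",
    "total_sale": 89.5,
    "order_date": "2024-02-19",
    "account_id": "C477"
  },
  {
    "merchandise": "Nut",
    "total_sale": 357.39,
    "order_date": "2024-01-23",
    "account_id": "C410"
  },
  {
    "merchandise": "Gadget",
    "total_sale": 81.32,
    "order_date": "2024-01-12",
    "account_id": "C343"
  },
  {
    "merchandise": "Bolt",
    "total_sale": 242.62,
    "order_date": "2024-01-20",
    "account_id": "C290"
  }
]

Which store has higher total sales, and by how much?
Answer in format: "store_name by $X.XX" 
store_west by $933.74

Schema mapping: "revenue" (store_west) = "total_sale" (store_central) = sale amount

Total for store_west: 1704.57
Total for store_central: 770.83

Difference: |1704.57 - 770.83| = 933.74
store_west has higher sales by $933.74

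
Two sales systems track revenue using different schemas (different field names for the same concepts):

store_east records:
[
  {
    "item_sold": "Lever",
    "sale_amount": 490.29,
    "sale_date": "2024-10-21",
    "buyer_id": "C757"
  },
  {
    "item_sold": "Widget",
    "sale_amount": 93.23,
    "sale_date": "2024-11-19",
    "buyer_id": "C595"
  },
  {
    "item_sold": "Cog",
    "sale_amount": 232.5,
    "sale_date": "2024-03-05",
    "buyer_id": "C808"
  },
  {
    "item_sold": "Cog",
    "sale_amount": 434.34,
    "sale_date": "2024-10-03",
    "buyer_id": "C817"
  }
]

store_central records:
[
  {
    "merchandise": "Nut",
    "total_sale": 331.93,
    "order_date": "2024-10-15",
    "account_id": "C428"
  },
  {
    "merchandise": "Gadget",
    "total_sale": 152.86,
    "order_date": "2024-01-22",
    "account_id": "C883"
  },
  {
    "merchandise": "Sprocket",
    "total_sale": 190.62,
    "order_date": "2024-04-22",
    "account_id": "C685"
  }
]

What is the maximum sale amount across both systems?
490.29

Reconcile: "sale_amount" (store_east) = "total_sale" (store_central) = sale amount

Maximum in store_east: 490.29
Maximum in store_central: 331.93

Overall maximum: max(490.29, 331.93) = 490.29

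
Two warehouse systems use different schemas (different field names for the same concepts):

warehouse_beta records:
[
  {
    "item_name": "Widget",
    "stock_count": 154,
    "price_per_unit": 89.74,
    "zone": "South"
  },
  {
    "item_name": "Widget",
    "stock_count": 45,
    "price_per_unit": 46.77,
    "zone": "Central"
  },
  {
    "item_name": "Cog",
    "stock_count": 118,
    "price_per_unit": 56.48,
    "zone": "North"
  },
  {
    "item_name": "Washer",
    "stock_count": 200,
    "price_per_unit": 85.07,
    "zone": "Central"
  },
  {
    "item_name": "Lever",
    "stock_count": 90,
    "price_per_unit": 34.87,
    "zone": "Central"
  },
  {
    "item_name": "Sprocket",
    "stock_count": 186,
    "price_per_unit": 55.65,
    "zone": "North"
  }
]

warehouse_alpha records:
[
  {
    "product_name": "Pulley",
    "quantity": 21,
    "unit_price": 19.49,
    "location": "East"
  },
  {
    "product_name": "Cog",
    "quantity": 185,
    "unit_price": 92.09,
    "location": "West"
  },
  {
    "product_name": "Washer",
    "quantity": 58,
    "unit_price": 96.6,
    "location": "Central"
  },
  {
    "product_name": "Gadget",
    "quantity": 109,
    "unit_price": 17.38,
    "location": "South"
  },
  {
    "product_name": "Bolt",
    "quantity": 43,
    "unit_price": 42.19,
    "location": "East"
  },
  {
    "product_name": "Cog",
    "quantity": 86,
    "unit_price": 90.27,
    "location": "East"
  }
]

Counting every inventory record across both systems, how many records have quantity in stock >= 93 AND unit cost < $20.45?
1

Schema mappings:
- "stock_count" (warehouse_beta) = "quantity" (warehouse_alpha) = quantity
- "price_per_unit" (warehouse_beta) = "unit_price" (warehouse_alpha) = unit cost

Records meeting both conditions in warehouse_beta: 0
Records meeting both conditions in warehouse_alpha: 1

Total: 0 + 1 = 1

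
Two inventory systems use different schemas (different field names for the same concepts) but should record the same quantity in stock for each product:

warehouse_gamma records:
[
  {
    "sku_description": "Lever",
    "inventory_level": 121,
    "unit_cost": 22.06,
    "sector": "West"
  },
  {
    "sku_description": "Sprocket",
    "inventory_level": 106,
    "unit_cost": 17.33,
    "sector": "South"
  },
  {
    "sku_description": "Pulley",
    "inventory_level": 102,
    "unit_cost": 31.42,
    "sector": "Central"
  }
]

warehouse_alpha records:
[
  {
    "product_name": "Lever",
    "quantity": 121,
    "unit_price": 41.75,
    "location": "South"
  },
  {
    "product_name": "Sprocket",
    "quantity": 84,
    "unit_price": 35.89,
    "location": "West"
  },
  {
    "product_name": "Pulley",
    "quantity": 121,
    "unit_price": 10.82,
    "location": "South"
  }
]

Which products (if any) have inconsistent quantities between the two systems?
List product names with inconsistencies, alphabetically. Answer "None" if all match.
Pulley, Sprocket

Schema mappings:
- "sku_description" (warehouse_gamma) = "product_name" (warehouse_alpha) = product name
- "inventory_level" (warehouse_gamma) = "quantity" (warehouse_alpha) = quantity

Comparison:
  Lever: 121 vs 121 - MATCH
  Sprocket: 106 vs 84 - MISMATCH
  Pulley: 102 vs 121 - MISMATCH

Products with inconsistencies: Pulley, Sprocket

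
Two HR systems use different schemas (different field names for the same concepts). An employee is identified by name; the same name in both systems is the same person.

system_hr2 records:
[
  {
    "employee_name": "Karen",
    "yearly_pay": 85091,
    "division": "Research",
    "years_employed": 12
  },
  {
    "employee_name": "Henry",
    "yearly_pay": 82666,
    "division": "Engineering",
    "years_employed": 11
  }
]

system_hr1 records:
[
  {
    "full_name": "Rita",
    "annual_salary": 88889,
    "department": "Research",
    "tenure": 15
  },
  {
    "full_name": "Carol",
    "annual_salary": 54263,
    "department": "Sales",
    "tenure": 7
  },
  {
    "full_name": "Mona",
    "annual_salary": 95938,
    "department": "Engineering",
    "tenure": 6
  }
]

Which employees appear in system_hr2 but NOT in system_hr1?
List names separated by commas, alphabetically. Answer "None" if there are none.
Henry, Karen

Schema mapping: "employee_name" (system_hr2) = "full_name" (system_hr1) = employee name

Names in system_hr2: ['Henry', 'Karen']
Names in system_hr1: ['Carol', 'Mona', 'Rita']

In system_hr2 but not system_hr1: ['Henry', 'Karen']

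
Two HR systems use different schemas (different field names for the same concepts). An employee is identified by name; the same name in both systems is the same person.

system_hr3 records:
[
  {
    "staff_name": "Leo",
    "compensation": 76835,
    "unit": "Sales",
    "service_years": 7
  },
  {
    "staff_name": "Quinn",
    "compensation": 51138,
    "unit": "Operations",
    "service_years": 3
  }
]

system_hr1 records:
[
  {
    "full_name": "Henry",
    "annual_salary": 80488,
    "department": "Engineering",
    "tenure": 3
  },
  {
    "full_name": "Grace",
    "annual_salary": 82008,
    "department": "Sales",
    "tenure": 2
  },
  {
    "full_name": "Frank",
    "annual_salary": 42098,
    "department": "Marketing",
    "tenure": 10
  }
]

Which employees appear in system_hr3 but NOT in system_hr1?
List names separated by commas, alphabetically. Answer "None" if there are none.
Leo, Quinn

Schema mapping: "staff_name" (system_hr3) = "full_name" (system_hr1) = employee name

Names in system_hr3: ['Leo', 'Quinn']
Names in system_hr1: ['Frank', 'Grace', 'Henry']

In system_hr3 but not system_hr1: ['Leo', 'Quinn']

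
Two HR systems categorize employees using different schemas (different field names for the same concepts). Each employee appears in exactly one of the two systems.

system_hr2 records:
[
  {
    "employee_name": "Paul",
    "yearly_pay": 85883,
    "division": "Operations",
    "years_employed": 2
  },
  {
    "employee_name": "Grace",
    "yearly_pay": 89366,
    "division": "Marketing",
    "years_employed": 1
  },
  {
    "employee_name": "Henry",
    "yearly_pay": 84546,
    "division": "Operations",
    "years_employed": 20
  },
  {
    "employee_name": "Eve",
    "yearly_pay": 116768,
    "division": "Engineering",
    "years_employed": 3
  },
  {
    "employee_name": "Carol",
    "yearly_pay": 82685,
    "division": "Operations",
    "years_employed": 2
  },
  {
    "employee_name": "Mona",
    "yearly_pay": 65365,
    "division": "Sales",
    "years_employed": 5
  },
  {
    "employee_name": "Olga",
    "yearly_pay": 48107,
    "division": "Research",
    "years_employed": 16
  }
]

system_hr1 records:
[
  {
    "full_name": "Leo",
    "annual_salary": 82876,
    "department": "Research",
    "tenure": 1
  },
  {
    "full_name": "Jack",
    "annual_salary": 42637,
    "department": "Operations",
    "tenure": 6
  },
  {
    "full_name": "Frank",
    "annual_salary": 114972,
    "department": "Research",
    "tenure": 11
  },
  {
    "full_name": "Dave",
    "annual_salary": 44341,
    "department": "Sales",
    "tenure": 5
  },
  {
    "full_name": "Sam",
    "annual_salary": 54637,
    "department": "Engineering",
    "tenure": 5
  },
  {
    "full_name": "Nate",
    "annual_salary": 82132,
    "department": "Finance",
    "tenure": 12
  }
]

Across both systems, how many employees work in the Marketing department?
1

Schema mapping: "division" (system_hr2) = "department" (system_hr1) = department

Marketing employees in system_hr2: 1
Marketing employees in system_hr1: 0

Total in Marketing: 1 + 0 = 1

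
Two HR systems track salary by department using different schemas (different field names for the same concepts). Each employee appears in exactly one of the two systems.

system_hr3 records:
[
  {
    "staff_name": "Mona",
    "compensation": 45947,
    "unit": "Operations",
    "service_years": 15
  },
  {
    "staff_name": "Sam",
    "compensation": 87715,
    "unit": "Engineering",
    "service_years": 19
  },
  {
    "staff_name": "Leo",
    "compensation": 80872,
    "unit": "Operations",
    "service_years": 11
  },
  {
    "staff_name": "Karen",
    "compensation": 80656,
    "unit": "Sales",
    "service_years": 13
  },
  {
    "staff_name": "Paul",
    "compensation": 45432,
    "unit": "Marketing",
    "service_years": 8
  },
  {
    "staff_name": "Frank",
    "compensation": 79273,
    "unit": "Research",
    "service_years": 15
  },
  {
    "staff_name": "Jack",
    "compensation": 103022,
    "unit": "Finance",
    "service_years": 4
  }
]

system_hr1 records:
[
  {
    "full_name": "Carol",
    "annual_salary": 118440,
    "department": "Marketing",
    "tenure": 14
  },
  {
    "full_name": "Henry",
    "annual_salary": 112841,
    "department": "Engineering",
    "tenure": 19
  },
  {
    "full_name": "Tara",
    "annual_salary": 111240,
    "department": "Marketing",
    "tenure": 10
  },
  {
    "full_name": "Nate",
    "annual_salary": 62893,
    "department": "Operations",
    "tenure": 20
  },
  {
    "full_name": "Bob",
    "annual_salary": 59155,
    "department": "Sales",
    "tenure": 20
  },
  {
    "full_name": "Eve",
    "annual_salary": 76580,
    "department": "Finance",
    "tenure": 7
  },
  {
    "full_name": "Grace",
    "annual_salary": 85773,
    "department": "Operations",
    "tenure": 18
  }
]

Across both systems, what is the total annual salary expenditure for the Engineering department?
200556

Schema mappings:
- "unit" (system_hr3) = "department" (system_hr1) = department
- "compensation" (system_hr3) = "annual_salary" (system_hr1) = salary

Engineering salaries from system_hr3: 87715
Engineering salaries from system_hr1: 112841

Total: 87715 + 112841 = 200556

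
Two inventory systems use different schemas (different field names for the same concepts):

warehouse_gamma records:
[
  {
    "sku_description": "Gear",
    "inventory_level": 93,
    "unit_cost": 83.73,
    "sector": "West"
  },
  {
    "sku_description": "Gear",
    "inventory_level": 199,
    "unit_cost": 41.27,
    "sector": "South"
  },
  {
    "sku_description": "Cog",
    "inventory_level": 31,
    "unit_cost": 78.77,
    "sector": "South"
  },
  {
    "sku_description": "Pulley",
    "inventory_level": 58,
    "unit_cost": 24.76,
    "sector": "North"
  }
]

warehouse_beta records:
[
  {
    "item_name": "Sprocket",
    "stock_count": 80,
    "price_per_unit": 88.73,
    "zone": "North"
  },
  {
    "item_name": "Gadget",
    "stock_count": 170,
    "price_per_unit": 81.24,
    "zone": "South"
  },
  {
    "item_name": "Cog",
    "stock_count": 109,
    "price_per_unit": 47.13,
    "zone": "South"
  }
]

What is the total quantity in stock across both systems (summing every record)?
740

To reconcile these schemas, identify the field holding the quantity in stock in each system:
1. In warehouse_gamma it is "inventory_level"
2. In warehouse_beta it is "stock_count"

From warehouse_gamma: 93 + 199 + 31 + 58 = 381
From warehouse_beta: 80 + 170 + 109 = 359

Total: 381 + 359 = 740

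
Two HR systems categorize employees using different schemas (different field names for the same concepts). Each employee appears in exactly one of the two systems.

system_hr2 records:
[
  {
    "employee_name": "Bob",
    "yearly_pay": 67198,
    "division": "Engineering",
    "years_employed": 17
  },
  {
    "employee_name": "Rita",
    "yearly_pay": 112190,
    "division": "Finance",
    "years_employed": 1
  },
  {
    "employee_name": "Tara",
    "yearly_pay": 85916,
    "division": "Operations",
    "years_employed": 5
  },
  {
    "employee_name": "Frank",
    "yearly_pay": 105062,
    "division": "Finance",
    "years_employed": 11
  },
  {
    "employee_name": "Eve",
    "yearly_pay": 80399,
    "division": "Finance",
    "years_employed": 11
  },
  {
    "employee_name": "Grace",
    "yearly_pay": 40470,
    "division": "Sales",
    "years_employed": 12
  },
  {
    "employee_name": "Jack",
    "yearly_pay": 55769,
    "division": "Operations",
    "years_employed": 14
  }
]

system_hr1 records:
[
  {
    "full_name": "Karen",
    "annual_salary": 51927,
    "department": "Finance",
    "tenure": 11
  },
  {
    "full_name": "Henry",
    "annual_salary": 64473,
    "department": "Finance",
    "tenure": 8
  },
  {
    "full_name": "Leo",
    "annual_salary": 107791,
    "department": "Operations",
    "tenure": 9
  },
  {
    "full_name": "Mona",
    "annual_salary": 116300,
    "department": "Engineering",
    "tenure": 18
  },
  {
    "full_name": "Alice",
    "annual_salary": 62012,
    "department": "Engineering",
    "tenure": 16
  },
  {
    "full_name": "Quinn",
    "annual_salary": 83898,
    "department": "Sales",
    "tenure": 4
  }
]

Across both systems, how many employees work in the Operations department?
3

Schema mapping: "division" (system_hr2) = "department" (system_hr1) = department

Operations employees in system_hr2: 2
Operations employees in system_hr1: 1

Total in Operations: 2 + 1 = 3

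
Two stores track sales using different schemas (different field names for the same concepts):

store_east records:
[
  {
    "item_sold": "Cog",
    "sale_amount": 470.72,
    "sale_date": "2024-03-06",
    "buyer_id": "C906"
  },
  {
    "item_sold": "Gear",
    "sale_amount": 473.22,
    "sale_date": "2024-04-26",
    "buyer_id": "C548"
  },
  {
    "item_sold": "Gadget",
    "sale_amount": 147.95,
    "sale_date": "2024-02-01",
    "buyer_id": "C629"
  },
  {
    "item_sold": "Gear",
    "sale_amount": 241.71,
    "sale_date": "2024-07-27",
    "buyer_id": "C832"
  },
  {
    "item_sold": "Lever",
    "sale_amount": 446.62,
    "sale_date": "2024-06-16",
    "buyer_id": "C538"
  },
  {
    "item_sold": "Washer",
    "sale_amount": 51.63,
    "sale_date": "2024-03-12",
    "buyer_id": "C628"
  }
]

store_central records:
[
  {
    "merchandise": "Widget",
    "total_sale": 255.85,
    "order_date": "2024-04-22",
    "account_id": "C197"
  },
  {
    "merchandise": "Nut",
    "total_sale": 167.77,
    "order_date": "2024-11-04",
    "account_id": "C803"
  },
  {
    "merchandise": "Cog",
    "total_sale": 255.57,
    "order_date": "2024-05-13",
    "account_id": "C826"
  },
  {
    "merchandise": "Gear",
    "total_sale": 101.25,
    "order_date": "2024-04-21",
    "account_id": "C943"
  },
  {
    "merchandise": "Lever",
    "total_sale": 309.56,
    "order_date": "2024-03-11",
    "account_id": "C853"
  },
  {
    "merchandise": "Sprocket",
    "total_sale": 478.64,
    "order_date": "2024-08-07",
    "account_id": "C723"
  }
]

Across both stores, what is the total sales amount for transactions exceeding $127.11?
3247.61

Schema mapping: "sale_amount" (store_east) = "total_sale" (store_central) = sale amount

Sum of sales > $127.11 in store_east: 1780.22
Sum of sales > $127.11 in store_central: 1467.39

Total: 1780.22 + 1467.39 = 3247.61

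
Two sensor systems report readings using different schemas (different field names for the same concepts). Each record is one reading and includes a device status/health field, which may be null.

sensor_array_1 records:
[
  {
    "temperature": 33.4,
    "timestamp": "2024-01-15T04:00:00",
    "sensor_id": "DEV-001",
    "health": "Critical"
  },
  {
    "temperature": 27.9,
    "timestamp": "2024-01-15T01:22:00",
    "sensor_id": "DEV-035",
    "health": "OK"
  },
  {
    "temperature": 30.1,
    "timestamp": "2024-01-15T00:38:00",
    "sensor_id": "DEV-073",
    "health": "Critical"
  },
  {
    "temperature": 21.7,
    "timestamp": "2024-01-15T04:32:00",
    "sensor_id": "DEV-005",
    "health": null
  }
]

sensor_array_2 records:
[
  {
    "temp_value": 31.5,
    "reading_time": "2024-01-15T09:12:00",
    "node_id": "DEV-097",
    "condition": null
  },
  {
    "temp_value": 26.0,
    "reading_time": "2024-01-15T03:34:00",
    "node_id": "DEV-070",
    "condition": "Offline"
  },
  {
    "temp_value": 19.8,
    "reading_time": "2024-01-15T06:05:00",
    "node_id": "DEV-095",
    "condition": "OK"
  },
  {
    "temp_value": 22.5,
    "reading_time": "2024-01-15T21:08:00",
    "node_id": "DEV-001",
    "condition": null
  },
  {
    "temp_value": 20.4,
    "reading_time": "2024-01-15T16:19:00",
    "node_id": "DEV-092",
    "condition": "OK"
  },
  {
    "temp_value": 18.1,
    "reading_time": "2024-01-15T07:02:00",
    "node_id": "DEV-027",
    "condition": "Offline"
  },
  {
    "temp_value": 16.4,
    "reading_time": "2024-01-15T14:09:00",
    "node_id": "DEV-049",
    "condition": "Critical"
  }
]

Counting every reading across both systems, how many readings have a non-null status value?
8

Schema mapping: "health" (sensor_array_1) = "condition" (sensor_array_2) = status

Non-null in sensor_array_1: 3
Non-null in sensor_array_2: 5

Total non-null: 3 + 5 = 8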